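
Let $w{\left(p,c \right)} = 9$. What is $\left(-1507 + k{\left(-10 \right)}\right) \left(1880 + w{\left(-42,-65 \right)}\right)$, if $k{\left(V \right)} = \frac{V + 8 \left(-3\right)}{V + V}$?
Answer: $- \frac{28435117}{10} \approx -2.8435 \cdot 10^{6}$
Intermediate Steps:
$k{\left(V \right)} = \frac{-24 + V}{2 V}$ ($k{\left(V \right)} = \frac{V - 24}{2 V} = \left(-24 + V\right) \frac{1}{2 V} = \frac{-24 + V}{2 V}$)
$\left(-1507 + k{\left(-10 \right)}\right) \left(1880 + w{\left(-42,-65 \right)}\right) = \left(-1507 + \frac{-24 - 10}{2 \left(-10\right)}\right) \left(1880 + 9\right) = \left(-1507 + \frac{1}{2} \left(- \frac{1}{10}\right) \left(-34\right)\right) 1889 = \left(-1507 + \frac{17}{10}\right) 1889 = \left(- \frac{15053}{10}\right) 1889 = - \frac{28435117}{10}$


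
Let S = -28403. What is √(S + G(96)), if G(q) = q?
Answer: I*√28307 ≈ 168.25*I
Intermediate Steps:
√(S + G(96)) = √(-28403 + 96) = √(-28307) = I*√28307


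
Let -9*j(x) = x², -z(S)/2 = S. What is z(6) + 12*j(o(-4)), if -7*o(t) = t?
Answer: -1828/147 ≈ -12.435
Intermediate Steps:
z(S) = -2*S
o(t) = -t/7
j(x) = -x²/9
z(6) + 12*j(o(-4)) = -2*6 + 12*(-(-⅐*(-4))²/9) = -12 + 12*(-(4/7)²/9) = -12 + 12*(-⅑*16/49) = -12 + 12*(-16/441) = -12 - 64/147 = -1828/147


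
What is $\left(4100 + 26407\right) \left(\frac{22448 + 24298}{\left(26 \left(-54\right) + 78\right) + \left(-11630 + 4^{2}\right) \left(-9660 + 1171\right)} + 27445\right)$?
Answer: $\frac{41272926418880511}{49294960} \approx 8.3726 \cdot 10^{8}$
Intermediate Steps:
$\left(4100 + 26407\right) \left(\frac{22448 + 24298}{\left(26 \left(-54\right) + 78\right) + \left(-11630 + 4^{2}\right) \left(-9660 + 1171\right)} + 27445\right) = 30507 \left(\frac{46746}{\left(-1404 + 78\right) + \left(-11630 + 16\right) \left(-8489\right)} + 27445\right) = 30507 \left(\frac{46746}{-1326 - -98591246} + 27445\right) = 30507 \left(\frac{46746}{-1326 + 98591246} + 27445\right) = 30507 \left(\frac{46746}{98589920} + 27445\right) = 30507 \left(46746 \cdot \frac{1}{98589920} + 27445\right) = 30507 \left(\frac{23373}{49294960} + 27445\right) = 30507 \cdot \frac{1352900200573}{49294960} = \frac{41272926418880511}{49294960}$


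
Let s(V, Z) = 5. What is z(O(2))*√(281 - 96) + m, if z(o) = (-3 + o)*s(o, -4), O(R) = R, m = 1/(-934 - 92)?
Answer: -1/1026 - 5*√185 ≈ -68.008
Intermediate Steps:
m = -1/1026 (m = 1/(-1026) = -1/1026 ≈ -0.00097466)
z(o) = -15 + 5*o (z(o) = (-3 + o)*5 = -15 + 5*o)
z(O(2))*√(281 - 96) + m = (-15 + 5*2)*√(281 - 96) - 1/1026 = (-15 + 10)*√185 - 1/1026 = -5*√185 - 1/1026 = -1/1026 - 5*√185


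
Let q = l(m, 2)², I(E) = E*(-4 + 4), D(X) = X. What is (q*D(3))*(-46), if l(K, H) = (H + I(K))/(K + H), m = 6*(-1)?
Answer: -69/2 ≈ -34.500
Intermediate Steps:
m = -6
I(E) = 0 (I(E) = E*0 = 0)
l(K, H) = H/(H + K) (l(K, H) = (H + 0)/(K + H) = H/(H + K))
q = ¼ (q = (2/(2 - 6))² = (2/(-4))² = (2*(-¼))² = (-½)² = ¼ ≈ 0.25000)
(q*D(3))*(-46) = ((¼)*3)*(-46) = (¾)*(-46) = -69/2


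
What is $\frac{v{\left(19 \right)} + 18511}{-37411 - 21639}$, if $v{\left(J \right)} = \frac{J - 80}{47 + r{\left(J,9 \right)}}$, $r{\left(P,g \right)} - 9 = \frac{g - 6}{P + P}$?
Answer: $- \frac{39444623}{125835550} \approx -0.31346$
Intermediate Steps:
$r{\left(P,g \right)} = 9 + \frac{-6 + g}{2 P}$ ($r{\left(P,g \right)} = 9 + \frac{g - 6}{P + P} = 9 + \frac{-6 + g}{2 P}$)
$v{\left(J \right)} = \frac{-80 + J}{47 + \frac{3 + 18 J}{2 J}}$ ($v{\left(J \right)} = \frac{J - 80}{47 + \frac{-6 + 9 + 18 J}{2 J}} = \frac{-80 + J}{47 + \frac{3 + 18 J}{2 J}}$)
$\frac{v{\left(19 \right)} + 18511}{-37411 - 21639} = \frac{2 \cdot 19 \frac{1}{3 + 112 \cdot 19} \left(-80 + 19\right) + 18511}{-37411 - 21639} = \frac{2 \cdot 19 \frac{1}{3 + 2128} \left(-61\right) + 18511}{-59050} = \left(2 \cdot 19 \cdot \frac{1}{2131} \left(-61\right) + 18511\right) \left(- \frac{1}{59050}\right) = \left(- \frac{2318}{2131} + 18511\right) \left(- \frac{1}{59050}\right) = \frac{39444623}{2131} \left(- \frac{1}{59050}\right) = - \frac{39444623}{125835550}$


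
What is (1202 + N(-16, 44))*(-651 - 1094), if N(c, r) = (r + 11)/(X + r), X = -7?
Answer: -77703105/37 ≈ -2.1001e+6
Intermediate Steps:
N(c, r) = (11 + r)/(-7 + r) (N(c, r) = (r + 11)/(-7 + r) = (11 + r)/(-7 + r))
(1202 + N(-16, 44))*(-651 - 1094) = (1202 + (11 + 44)/(-7 + 44))*(-651 - 1094) = (1202 + 55/37)*(-1745) = (44529/37)*(-1745) = -77703105/37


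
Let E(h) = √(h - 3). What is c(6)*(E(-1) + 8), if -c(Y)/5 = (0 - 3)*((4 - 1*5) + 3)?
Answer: 240 + 60*I ≈ 240.0 + 60.0*I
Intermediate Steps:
c(Y) = 30 (c(Y) = -5*(0 - 3)*((4 - 1*5) + 3) = -(-15)*((4 - 5) + 3) = -(-15)*(-1 + 3) = -(-15)*2 = -5*(-6) = 30)
E(h) = √(-3 + h)
c(6)*(E(-1) + 8) = 30*(√(-3 - 1) + 8) = 30*(√(-4) + 8) = 30*(2*I + 8) = 30*(8 + 2*I) = 240 + 60*I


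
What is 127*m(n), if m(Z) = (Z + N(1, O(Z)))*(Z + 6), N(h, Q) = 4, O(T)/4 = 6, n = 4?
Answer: 10160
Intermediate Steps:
O(T) = 24 (O(T) = 4*6 = 24)
m(Z) = (4 + Z)*(6 + Z) (m(Z) = (Z + 4)*(Z + 6) = (4 + Z)*(6 + Z))
127*m(n) = 127*(24 + 4² + 10*4) = 127*(24 + 16 + 40) = 127*80 = 10160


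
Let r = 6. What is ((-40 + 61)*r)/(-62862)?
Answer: -21/10477 ≈ -0.0020044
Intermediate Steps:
((-40 + 61)*r)/(-62862) = ((-40 + 61)*6)/(-62862) = (21*6)*(-1/62862) = 126*(-1/62862) = -21/10477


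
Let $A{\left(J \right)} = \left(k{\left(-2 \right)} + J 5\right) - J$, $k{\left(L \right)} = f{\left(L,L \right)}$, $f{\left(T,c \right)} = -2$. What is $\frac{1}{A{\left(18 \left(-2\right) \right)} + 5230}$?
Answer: $\frac{1}{5084} \approx 0.0001967$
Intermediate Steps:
$k{\left(L \right)} = -2$
$A{\left(J \right)} = -2 + 4 J$ ($A{\left(J \right)} = \left(-2 + J 5\right) - J = \left(-2 + 5 J\right) - J = -2 + 4 J$)
$\frac{1}{A{\left(18 \left(-2\right) \right)} + 5230} = \frac{1}{\left(-2 + 4 \cdot 18 \left(-2\right)\right) + 5230} = \frac{1}{\left(-2 + 4 \left(-36\right)\right) + 5230} = \frac{1}{\left(-2 - 144\right) + 5230} = \frac{1}{-146 + 5230} = \frac{1}{5084}$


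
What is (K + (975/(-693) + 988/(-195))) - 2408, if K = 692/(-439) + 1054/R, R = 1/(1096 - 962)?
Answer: 70387961597/507045 ≈ 1.3882e+5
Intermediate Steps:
R = 1/134 ≈ 0.0074627
K = 62001912/439 (K = 692/(-439) + 1054/(1/134) = 692*(-1/439) + 1054*134 = -692/439 + 141236 = 62001912/439 ≈ 1.4123e+5)
(K + (975/(-693) + 988/(-195))) - 2408 = (62001912/439 + (975/(-693) + 988/(-195))) - 2408 = (62001912/439 + (975*(-1/693) + 988*(-1/195))) - 2408 = (62001912/439 + (-325/231 - 76/15)) - 2408 = (62001912/439 - 7477/1155) - 2408 = 71608925957/507045 - 2408 = 70387961597/507045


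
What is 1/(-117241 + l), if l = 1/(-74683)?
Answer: -74683/8755909604 ≈ -8.5294e-6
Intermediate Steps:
l = -1/74683 ≈ -1.3390e-5
1/(-117241 + l) = 1/(-117241 - 1/74683) = 1/(-8755909604/74683) = -74683/8755909604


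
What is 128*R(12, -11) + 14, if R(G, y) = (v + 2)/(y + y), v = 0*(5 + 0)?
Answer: 26/11 ≈ 2.3636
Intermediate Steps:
v = 0 (v = 0*5 = 0)
R(G, y) = 1/y (R(G, y) = (0 + 2)/(y + y) = 2/((2*y)) = 2*(1/(2*y)) = 1/y)
128*R(12, -11) + 14 = 128/(-11) + 14 = 128*(-1/11) + 14 = -128/11 + 14 = 26/11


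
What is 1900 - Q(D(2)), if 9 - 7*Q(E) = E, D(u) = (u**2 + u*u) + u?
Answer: 13301/7 ≈ 1900.1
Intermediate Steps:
D(u) = u + 2*u**2 (D(u) = (u**2 + u**2) + u = 2*u**2 + u = u + 2*u**2)
Q(E) = 9/7 - E/7
1900 - Q(D(2)) = 1900 - (9/7 - 2*(1 + 2*2)/7) = 1900 - (9/7 - 2*(1 + 4)/7) = 1900 - (9/7 - 2*5/7) = 1900 - (9/7 - 1/7*10) = 1900 - (9/7 - 10/7) = 1900 - 1*(-1/7) = 1900 + 1/7 = 13301/7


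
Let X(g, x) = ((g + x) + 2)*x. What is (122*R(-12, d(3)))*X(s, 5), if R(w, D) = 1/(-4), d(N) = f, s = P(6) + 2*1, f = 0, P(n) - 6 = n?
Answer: -6405/2 ≈ -3202.5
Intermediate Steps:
P(n) = 6 + n
s = 14 (s = (6 + 6) + 2*1 = 12 + 2 = 14)
d(N) = 0
X(g, x) = x*(2 + g + x) (X(g, x) = (2 + g + x)*x = x*(2 + g + x))
R(w, D) = -1/4
(122*R(-12, d(3)))*X(s, 5) = (122*(-1/4))*(5*(2 + 14 + 5)) = -305*21/2 = -61/2*105 = -6405/2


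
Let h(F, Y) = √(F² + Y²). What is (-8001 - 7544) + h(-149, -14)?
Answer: -15545 + √22397 ≈ -15395.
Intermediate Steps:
(-8001 - 7544) + h(-149, -14) = (-8001 - 7544) + √((-149)² + (-14)²) = -15545 + √(22201 + 196) = -15545 + √22397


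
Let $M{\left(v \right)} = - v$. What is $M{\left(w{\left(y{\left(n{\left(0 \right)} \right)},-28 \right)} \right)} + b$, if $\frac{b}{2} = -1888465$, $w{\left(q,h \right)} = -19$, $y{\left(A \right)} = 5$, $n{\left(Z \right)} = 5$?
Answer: $-3776911$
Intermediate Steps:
$b = -3776930$ ($b = 2 \left(-1888465\right) = -3776930$)
$M{\left(w{\left(y{\left(n{\left(0 \right)} \right)},-28 \right)} \right)} + b = \left(-1\right) \left(-19\right) - 3776930 = 19 - 3776930 = -3776911$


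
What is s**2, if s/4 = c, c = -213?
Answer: 725904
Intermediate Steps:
s = -852 (s = 4*(-213) = -852)
s**2 = (-852)**2 = 725904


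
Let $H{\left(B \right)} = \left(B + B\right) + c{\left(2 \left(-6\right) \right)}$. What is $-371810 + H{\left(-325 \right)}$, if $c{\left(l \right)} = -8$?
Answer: $-372468$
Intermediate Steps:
$H{\left(B \right)} = -8 + 2 B$ ($H{\left(B \right)} = \left(B + B\right) - 8 = 2 B - 8 = -8 + 2 B$)
$-371810 + H{\left(-325 \right)} = -371810 + \left(-8 + 2 \left(-325\right)\right) = -371810 - 658 = -372468$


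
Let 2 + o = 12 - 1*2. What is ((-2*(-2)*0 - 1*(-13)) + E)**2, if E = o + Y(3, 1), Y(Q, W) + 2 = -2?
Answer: 289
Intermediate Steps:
Y(Q, W) = -4 (Y(Q, W) = -2 - 2 = -4)
o = 8 (o = -2 + (12 - 1*2) = -2 + (12 - 2) = -2 + 10 = 8)
E = 4 (E = 8 - 4 = 4)
((-2*(-2)*0 - 1*(-13)) + E)**2 = ((-2*(-2)*0 - 1*(-13)) + 4)**2 = ((4*0 + 13) + 4)**2 = ((0 + 13) + 4)**2 = (13 + 4)**2 = 17**2 = 289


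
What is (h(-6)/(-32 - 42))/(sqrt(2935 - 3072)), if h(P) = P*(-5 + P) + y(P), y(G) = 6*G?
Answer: 15*I*sqrt(137)/5069 ≈ 0.034636*I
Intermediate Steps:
h(P) = 6*P + P*(-5 + P) (h(P) = P*(-5 + P) + 6*P = 6*P + P*(-5 + P))
(h(-6)/(-32 - 42))/(sqrt(2935 - 3072)) = ((-6*(1 - 6))/(-32 - 42))/(sqrt(2935 - 3072)) = ((-6*(-5))/(-74))/(sqrt(-137)) = (-1/74*30)/((I*sqrt(137))) = -(-15)*I*sqrt(137)/5069 = 15*I*sqrt(137)/5069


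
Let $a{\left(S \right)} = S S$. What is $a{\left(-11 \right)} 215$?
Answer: $26015$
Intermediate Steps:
$a{\left(S \right)} = S^{2}$
$a{\left(-11 \right)} 215 = \left(-11\right)^{2} \cdot 215 = 121 \cdot 215 = 26015$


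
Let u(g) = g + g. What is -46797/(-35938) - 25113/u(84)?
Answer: -21301169/143752 ≈ -148.18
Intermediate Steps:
u(g) = 2*g
-46797/(-35938) - 25113/u(84) = -46797/(-35938) - 25113/(2*84) = -46797*(-1/35938) - 25113/168 = 46797/35938 - 25113*1/168 = 46797/35938 - 8371/56 = -21301169/143752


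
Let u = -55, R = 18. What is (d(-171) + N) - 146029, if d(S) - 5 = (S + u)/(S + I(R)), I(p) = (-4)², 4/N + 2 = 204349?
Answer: -4625086597798/31673785 ≈ -1.4602e+5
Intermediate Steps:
N = 4/204347 (N = 4/(-2 + 204349) = 4/204347 ≈ 1.9575e-5)
I(p) = 16
d(S) = 5 + (-55 + S)/(16 + S) (d(S) = 5 + (S - 55)/(S + 16) = 5 + (-55 + S)/(16 + S))
(d(-171) + N) - 146029 = ((25 + 6*(-171))/(16 - 171) + 4/204347) - 146029 = ((25 - 1026)/(-155) + 4/204347) - 146029 = (-1/155*(-1001) + 4/204347) - 146029 = (1001/155 + 4/204347) - 146029 = 204551967/31673785 - 146029 = -4625086597798/31673785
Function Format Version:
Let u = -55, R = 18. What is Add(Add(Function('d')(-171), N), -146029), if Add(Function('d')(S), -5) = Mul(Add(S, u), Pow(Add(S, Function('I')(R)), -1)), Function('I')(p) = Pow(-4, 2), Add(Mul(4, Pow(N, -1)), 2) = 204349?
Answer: Rational(-4625086597798, 31673785) ≈ -1.4602e+5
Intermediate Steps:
N = Rational(4, 204347) (N = Mul(4, Pow(Add(-2, 204349), -1)) = Mul(4, Pow(204347, -1)) = Mul(4, Rational(1, 204347)) = Rational(4, 204347) ≈ 1.9575e-5)
Function('I')(p) = 16
Function('d')(S) = Add(5, Mul(Pow(Add(16, S), -1), Add(-55, S))) (Function('d')(S) = Add(5, Mul(Add(S, -55), Pow(Add(S, 16), -1))) = Add(5, Mul(Add(-55, S), Pow(Add(16, S), -1))) = Add(5, Mul(Pow(Add(16, S), -1), Add(-55, S))))
Add(Add(Function('d')(-171), N), -146029) = Add(Add(Mul(Pow(Add(16, -171), -1), Add(25, Mul(6, -171))), Rational(4, 204347)), -146029) = Add(Add(Mul(Pow(-155, -1), Add(25, -1026)), Rational(4, 204347)), -146029) = Add(Add(Mul(Rational(-1, 155), -1001), Rational(4, 204347)), -146029) = Add(Add(Rational(1001, 155), Rational(4, 204347)), -146029) = Add(Rational(204551967, 31673785), -146029) = Rational(-4625086597798, 31673785)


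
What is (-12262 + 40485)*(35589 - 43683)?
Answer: -228436962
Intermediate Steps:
(-12262 + 40485)*(35589 - 43683) = 28223*(-8094) = -228436962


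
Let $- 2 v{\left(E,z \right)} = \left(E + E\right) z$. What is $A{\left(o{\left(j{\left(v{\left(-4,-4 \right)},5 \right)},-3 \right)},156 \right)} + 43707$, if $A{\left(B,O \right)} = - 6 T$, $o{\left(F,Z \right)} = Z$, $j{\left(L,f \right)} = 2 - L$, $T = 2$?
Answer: $43695$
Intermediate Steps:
$v{\left(E,z \right)} = - E z$ ($v{\left(E,z \right)} = - \frac{\left(E + E\right) z}{2} = - \frac{2 E z}{2} = - E z$)
$A{\left(B,O \right)} = -12$ ($A{\left(B,O \right)} = \left(-6\right) 2 = -12$)
$A{\left(o{\left(j{\left(v{\left(-4,-4 \right)},5 \right)},-3 \right)},156 \right)} + 43707 = -12 + 43707 = 43695$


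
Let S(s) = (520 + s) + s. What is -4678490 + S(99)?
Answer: -4677772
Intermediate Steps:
S(s) = 520 + 2*s
-4678490 + S(99) = -4678490 + (520 + 2*99) = -4678490 + (520 + 198) = -4678490 + 718 = -4677772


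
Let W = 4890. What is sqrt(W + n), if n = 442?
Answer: 2*sqrt(1333) ≈ 73.021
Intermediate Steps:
sqrt(W + n) = sqrt(4890 + 442) = sqrt(5332) = 2*sqrt(1333)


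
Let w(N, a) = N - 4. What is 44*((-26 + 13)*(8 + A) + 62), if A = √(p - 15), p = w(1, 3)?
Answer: -1848 - 1716*I*√2 ≈ -1848.0 - 2426.8*I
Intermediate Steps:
w(N, a) = -4 + N
p = -3 (p = -4 + 1 = -3)
A = 3*I*√2 (A = √(-3 - 15) = √(-18) = 3*I*√2 ≈ 4.2426*I)
44*((-26 + 13)*(8 + A) + 62) = 44*((-26 + 13)*(8 + 3*I*√2) + 62) = 44*(-13*(8 + 3*I*√2) + 62) = 44*((-104 - 39*I*√2) + 62) = 44*(-42 - 39*I*√2) = -1848 - 1716*I*√2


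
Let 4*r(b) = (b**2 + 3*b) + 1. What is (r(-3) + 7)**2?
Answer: 841/16 ≈ 52.563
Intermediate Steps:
r(b) = 1/4 + b**2/4 + 3*b/4 (r(b) = ((b**2 + 3*b) + 1)/4 = (1 + b**2 + 3*b)/4 = 1/4 + b**2/4 + 3*b/4)
(r(-3) + 7)**2 = ((1/4 + (1/4)*(-3)**2 + (3/4)*(-3)) + 7)**2 = ((1/4 + (1/4)*9 - 9/4) + 7)**2 = ((1/4 + 9/4 - 9/4) + 7)**2 = (1/4 + 7)**2 = (29/4)**2 = 841/16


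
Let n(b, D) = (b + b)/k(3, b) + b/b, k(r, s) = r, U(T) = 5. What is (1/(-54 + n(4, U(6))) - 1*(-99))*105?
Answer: 1569330/151 ≈ 10393.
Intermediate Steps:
n(b, D) = 1 + 2*b/3 (n(b, D) = (b + b)/3 + b/b = (2*b)*(1/3) + 1 = 2*b/3 + 1 = 1 + 2*b/3)
(1/(-54 + n(4, U(6))) - 1*(-99))*105 = (1/(-54 + (1 + (2/3)*4)) - 1*(-99))*105 = (1/(-54 + (1 + 8/3)) + 99)*105 = (1/(-54 + 11/3) + 99)*105 = (1/(-151/3) + 99)*105 = (-3/151 + 99)*105 = (14946/151)*105 = 1569330/151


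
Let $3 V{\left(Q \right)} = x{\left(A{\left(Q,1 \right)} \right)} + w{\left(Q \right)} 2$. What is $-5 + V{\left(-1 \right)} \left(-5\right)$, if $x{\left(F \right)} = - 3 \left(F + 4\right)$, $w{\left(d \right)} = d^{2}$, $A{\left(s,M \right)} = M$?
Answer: $\frac{50}{3} \approx 16.667$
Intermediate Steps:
$x{\left(F \right)} = -12 - 3 F$ ($x{\left(F \right)} = - 3 \left(4 + F\right) = -12 - 3 F$)
$V{\left(Q \right)} = -5 + \frac{2 Q^{2}}{3}$ ($V{\left(Q \right)} = \frac{\left(-12 - 3\right) + Q^{2} \cdot 2}{3} = \frac{\left(-12 - 3\right) + 2 Q^{2}}{3} = \frac{-15 + 2 Q^{2}}{3} = -5 + \frac{2 Q^{2}}{3}$)
$-5 + V{\left(-1 \right)} \left(-5\right) = -5 + \left(-5 + \frac{2 \left(-1\right)^{2}}{3}\right) \left(-5\right) = -5 + \left(-5 + \frac{2}{3} \cdot 1\right) \left(-5\right) = -5 + \left(-5 + \frac{2}{3}\right) \left(-5\right) = -5 - - \frac{65}{3} = -5 + \frac{65}{3} = \frac{50}{3}$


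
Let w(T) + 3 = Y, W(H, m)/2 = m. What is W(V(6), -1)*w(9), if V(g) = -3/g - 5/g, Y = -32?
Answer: 70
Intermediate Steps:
V(g) = -8/g
W(H, m) = 2*m
w(T) = -35 (w(T) = -3 - 32 = -35)
W(V(6), -1)*w(9) = (2*(-1))*(-35) = -2*(-35) = 70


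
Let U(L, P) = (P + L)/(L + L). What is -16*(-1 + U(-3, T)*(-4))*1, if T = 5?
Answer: -16/3 ≈ -5.3333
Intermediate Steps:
U(L, P) = (L + P)/(2*L) (U(L, P) = (L + P)/((2*L)) = (L + P)*(1/(2*L)) = (L + P)/(2*L))
-16*(-1 + U(-3, T)*(-4))*1 = -16*(-1 + ((1/2)*(-3 + 5)/(-3))*(-4))*1 = -16*(-1 + ((1/2)*(-1/3)*2)*(-4))*1 = -16*(-1 - 1/3*(-4))*1 = -16*(-1 + 4/3)*1 = -16*1/3*1 = -16/3*1 = -16/3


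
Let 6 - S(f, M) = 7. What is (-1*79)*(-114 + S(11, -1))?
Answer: 9085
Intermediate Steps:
S(f, M) = -1 (S(f, M) = 6 - 1*7 = 6 - 7 = -1)
(-1*79)*(-114 + S(11, -1)) = (-1*79)*(-114 - 1) = -79*(-115) = 9085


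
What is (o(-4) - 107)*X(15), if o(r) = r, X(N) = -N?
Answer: 1665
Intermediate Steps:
(o(-4) - 107)*X(15) = (-4 - 107)*(-1*15) = -111*(-15) = 1665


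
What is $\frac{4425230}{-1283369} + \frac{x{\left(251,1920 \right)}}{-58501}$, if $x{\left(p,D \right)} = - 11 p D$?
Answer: $\frac{6544412693050}{75078369869} \approx 87.168$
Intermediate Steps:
$x{\left(p,D \right)} = - 11 D p$
$\frac{4425230}{-1283369} + \frac{x{\left(251,1920 \right)}}{-58501} = \frac{4425230}{-1283369} + \frac{\left(-11\right) 1920 \cdot 251}{-58501} = 4425230 \left(- \frac{1}{1283369}\right) - - \frac{5301120}{58501} = - \frac{4425230}{1283369} + \frac{5301120}{58501} = \frac{6544412693050}{75078369869}$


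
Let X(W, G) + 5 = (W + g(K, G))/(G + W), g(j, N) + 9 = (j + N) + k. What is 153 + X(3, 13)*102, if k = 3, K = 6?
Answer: -255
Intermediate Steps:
g(j, N) = -6 + N + j (g(j, N) = -9 + ((j + N) + 3) = -9 + ((N + j) + 3) = -9 + (3 + N + j) = -6 + N + j)
X(W, G) = -4 (X(W, G) = -5 + (W + (-6 + G + 6))/(G + W) = -5 + (W + G)/(G + W) = -5 + (G + W)/(G + W) = -5 + 1 = -4)
153 + X(3, 13)*102 = 153 - 4*102 = 153 - 408 = -255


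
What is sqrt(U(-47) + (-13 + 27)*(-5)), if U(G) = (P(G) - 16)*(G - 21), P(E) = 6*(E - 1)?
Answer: sqrt(20602) ≈ 143.53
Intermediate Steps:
P(E) = -6 + 6*E (P(E) = 6*(-1 + E) = -6 + 6*E)
U(G) = (-22 + 6*G)*(-21 + G) (U(G) = ((-6 + 6*G) - 16)*(G - 21) = (-22 + 6*G)*(-21 + G))
sqrt(U(-47) + (-13 + 27)*(-5)) = sqrt((462 - 148*(-47) + 6*(-47)**2) + (-13 + 27)*(-5)) = sqrt((462 + 6956 + 6*2209) + 14*(-5)) = sqrt((462 + 6956 + 13254) - 70) = sqrt(20672 - 70) = sqrt(20602)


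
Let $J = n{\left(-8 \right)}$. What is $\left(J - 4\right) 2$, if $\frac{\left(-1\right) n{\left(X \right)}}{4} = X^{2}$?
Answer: $-520$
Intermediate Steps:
$n{\left(X \right)} = - 4 X^{2}$
$J = -256$ ($J = - 4 \left(-8\right)^{2} = \left(-4\right) 64 = -256$)
$\left(J - 4\right) 2 = \left(-256 - 4\right) 2 = \left(-260\right) 2 = -520$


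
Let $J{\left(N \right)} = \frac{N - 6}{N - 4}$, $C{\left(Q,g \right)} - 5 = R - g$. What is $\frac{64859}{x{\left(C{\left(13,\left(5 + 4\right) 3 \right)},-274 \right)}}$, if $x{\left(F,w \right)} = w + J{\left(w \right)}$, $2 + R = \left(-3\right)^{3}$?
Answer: $- \frac{9015401}{37946} \approx -237.58$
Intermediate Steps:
$R = -29$ ($R = -2 + \left(-3\right)^{3} = -2 - 27 = -29$)
$C{\left(Q,g \right)} = -24 - g$ ($C{\left(Q,g \right)} = 5 - \left(29 + g\right) = -24 - g$)
$J{\left(N \right)} = \frac{-6 + N}{-4 + N}$
$x{\left(F,w \right)} = w + \frac{-6 + w}{-4 + w}$
$\frac{64859}{x{\left(C{\left(13,\left(5 + 4\right) 3 \right)},-274 \right)}} = \frac{64859}{\frac{1}{-4 - 274} \left(-6 - 274 - 274 \left(-4 - 274\right)\right)} = \frac{64859}{\frac{1}{-278} \left(-6 - 274 - -76172\right)} = \frac{64859}{\left(- \frac{1}{278}\right) \left(-6 - 274 + 76172\right)} = \frac{64859}{\left(- \frac{1}{278}\right) 75892} = \frac{64859}{- \frac{37946}{139}} = 64859 \left(- \frac{139}{37946}\right) = - \frac{9015401}{37946}$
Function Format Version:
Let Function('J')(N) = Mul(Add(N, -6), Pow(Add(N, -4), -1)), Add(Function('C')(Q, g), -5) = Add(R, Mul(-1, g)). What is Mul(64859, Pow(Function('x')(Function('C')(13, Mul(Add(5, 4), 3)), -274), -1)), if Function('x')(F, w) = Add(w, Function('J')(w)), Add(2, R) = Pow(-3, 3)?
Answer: Rational(-9015401, 37946) ≈ -237.58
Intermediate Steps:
R = -29 (R = Add(-2, Pow(-3, 3)) = Add(-2, -27) = -29)
Function('C')(Q, g) = Add(-24, Mul(-1, g)) (Function('C')(Q, g) = Add(5, Add(-29, Mul(-1, g))) = Add(-24, Mul(-1, g)))
Function('J')(N) = Mul(Pow(Add(-4, N), -1), Add(-6, N)) (Function('J')(N) = Mul(Add(-6, N), Pow(Add(-4, N), -1)) = Mul(Pow(Add(-4, N), -1), Add(-6, N)))
Function('x')(F, w) = Add(w, Mul(Pow(Add(-4, w), -1), Add(-6, w)))
Mul(64859, Pow(Function('x')(Function('C')(13, Mul(Add(5, 4), 3)), -274), -1)) = Mul(64859, Pow(Mul(Pow(Add(-4, -274), -1), Add(-6, -274, Mul(-274, Add(-4, -274)))), -1)) = Mul(64859, Pow(Mul(Pow(-278, -1), Add(-6, -274, Mul(-274, -278))), -1)) = Mul(64859, Pow(Mul(Rational(-1, 278), Add(-6, -274, 76172)), -1)) = Mul(64859, Pow(Mul(Rational(-1, 278), 75892), -1)) = Mul(64859, Pow(Rational(-37946, 139), -1)) = Mul(64859, Rational(-139, 37946)) = Rational(-9015401, 37946)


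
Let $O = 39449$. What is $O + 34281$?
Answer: $73730$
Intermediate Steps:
$O + 34281 = 39449 + 34281 = 73730$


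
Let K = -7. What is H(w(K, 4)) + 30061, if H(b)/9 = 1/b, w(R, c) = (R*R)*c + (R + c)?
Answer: 5801782/193 ≈ 30061.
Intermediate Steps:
w(R, c) = R + c + c*R² (w(R, c) = R²*c + (R + c) = c*R² + (R + c) = R + c + c*R²)
H(b) = 9/b
H(w(K, 4)) + 30061 = 9/(-7 + 4 + 4*(-7)²) + 30061 = 9/(-7 + 4 + 4*49) + 30061 = 9/(-7 + 4 + 196) + 30061 = 9/193 + 30061 = 5801782/193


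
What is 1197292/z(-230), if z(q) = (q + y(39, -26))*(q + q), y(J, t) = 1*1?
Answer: 299323/26335 ≈ 11.366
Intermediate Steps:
y(J, t) = 1
z(q) = 2*q*(1 + q) (z(q) = (q + 1)*(q + q) = (1 + q)*(2*q) = 2*q*(1 + q))
1197292/z(-230) = 1197292/((2*(-230)*(1 - 230))) = 1197292/((2*(-230)*(-229))) = 1197292/105340 = 1197292*(1/105340) = 299323/26335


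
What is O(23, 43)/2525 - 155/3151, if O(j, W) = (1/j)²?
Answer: -9001488/182994325 ≈ -0.049190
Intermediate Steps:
O(j, W) = j⁻²
O(23, 43)/2525 - 155/3151 = 1/(23²*2525) - 155/3151 = (1/529)*(1/2525) - 155*1/3151 = 1/1335725 - 155/3151 = -9001488/182994325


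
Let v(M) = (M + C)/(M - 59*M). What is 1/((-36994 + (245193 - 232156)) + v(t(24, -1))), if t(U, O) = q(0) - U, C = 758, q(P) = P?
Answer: -696/16673705 ≈ -4.1742e-5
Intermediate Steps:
t(U, O) = -U (t(U, O) = 0 - U = -U)
v(M) = -(758 + M)/(58*M) (v(M) = (M + 758)/(M - 59*M) = (758 + M)/((-58*M)) = (758 + M)*(-1/(58*M)) = -(758 + M)/(58*M))
1/((-36994 + (245193 - 232156)) + v(t(24, -1))) = 1/((-36994 + (245193 - 232156)) + (-758 - (-1)*24)/(58*((-1*24)))) = 1/((-36994 + 13037) + (1/58)*(-758 - 1*(-24))/(-24)) = 1/(-23957 + (1/58)*(-1/24)*(-758 + 24)) = 1/(-23957 + (1/58)*(-1/24)*(-734)) = 1/(-23957 + 367/696) = 1/(-16673705/696) = -696/16673705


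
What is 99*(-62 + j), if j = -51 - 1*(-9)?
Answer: -10296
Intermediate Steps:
j = -42 (j = -51 + 9 = -42)
99*(-62 + j) = 99*(-62 - 42) = 99*(-104) = -10296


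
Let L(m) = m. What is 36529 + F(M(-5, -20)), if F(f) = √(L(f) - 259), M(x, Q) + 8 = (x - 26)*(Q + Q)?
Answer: 36529 + √973 ≈ 36560.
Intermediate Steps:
M(x, Q) = -8 + 2*Q*(-26 + x) (M(x, Q) = -8 + (x - 26)*(Q + Q) = -8 + (-26 + x)*(2*Q) = -8 + 2*Q*(-26 + x))
F(f) = √(-259 + f) (F(f) = √(f - 259) = √(-259 + f))
36529 + F(M(-5, -20)) = 36529 + √(-259 + (-8 - 52*(-20) + 2*(-20)*(-5))) = 36529 + √(-259 + (-8 + 1040 + 200)) = 36529 + √(-259 + 1232) = 36529 + √973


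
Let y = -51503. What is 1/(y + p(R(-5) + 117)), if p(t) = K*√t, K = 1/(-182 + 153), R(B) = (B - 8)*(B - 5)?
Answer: -43314023/2230802126322 + 29*√247/2230802126322 ≈ -1.9416e-5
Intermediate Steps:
R(B) = (-8 + B)*(-5 + B)
K = -1/29 (K = 1/(-29) = -1/29 ≈ -0.034483)
p(t) = -√t/29
1/(y + p(R(-5) + 117)) = 1/(-51503 - √((40 + (-5)² - 13*(-5)) + 117)/29) = 1/(-51503 - √((40 + 25 + 65) + 117)/29) = 1/(-51503 - √(130 + 117)/29) = 1/(-51503 - √247/29)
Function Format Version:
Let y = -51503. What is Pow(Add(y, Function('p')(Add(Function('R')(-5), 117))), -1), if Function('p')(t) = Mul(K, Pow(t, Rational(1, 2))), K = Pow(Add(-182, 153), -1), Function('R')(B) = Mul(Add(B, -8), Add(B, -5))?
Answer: Add(Rational(-43314023, 2230802126322), Mul(Rational(29, 2230802126322), Pow(247, Rational(1, 2)))) ≈ -1.9416e-5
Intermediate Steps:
Function('R')(B) = Mul(Add(-8, B), Add(-5, B))
K = Rational(-1, 29) (K = Pow(-29, -1) = Rational(-1, 29) ≈ -0.034483)
Function('p')(t) = Mul(Rational(-1, 29), Pow(t, Rational(1, 2)))
Pow(Add(y, Function('p')(Add(Function('R')(-5), 117))), -1) = Pow(Add(-51503, Mul(Rational(-1, 29), Pow(Add(Add(40, Pow(-5, 2), Mul(-13, -5)), 117), Rational(1, 2)))), -1) = Pow(Add(-51503, Mul(Rational(-1, 29), Pow(Add(Add(40, 25, 65), 117), Rational(1, 2)))), -1) = Pow(Add(-51503, Mul(Rational(-1, 29), Pow(Add(130, 117), Rational(1, 2)))), -1) = Pow(Add(-51503, Mul(Rational(-1, 29), Pow(247, Rational(1, 2)))), -1)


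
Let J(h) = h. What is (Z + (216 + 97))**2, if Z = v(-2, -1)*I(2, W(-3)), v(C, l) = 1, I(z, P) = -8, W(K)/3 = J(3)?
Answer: 93025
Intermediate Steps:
W(K) = 9 (W(K) = 3*3 = 9)
Z = -8 (Z = 1*(-8) = -8)
(Z + (216 + 97))**2 = (-8 + (216 + 97))**2 = (-8 + 313)**2 = 305**2 = 93025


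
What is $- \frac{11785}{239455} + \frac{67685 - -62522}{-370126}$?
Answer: $- \frac{7108130419}{17725704266} \approx -0.40101$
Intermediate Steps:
$- \frac{11785}{239455} + \frac{67685 - -62522}{-370126} = \left(-11785\right) \frac{1}{239455} + \left(67685 + 62522\right) \left(- \frac{1}{370126}\right) = - \frac{2357}{47891} + 130207 \left(- \frac{1}{370126}\right) = - \frac{2357}{47891} - \frac{130207}{370126} = - \frac{7108130419}{17725704266}$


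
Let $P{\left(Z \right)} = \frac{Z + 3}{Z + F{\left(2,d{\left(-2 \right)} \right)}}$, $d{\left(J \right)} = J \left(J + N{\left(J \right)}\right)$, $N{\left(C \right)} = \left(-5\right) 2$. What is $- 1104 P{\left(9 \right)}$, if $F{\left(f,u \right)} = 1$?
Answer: $- \frac{6624}{5} \approx -1324.8$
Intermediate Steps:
$N{\left(C \right)} = -10$
$d{\left(J \right)} = J \left(-10 + J\right)$ ($d{\left(J \right)} = J \left(J - 10\right) = J \left(-10 + J\right)$)
$P{\left(Z \right)} = \frac{3 + Z}{1 + Z}$ ($P{\left(Z \right)} = \frac{Z + 3}{Z + 1} = \frac{3 + Z}{1 + Z}$)
$- 1104 P{\left(9 \right)} = - 1104 \frac{3 + 9}{1 + 9} = - 1104 \cdot \frac{1}{10} \cdot 12 = \left(-1104\right) \frac{6}{5} = - \frac{6624}{5}$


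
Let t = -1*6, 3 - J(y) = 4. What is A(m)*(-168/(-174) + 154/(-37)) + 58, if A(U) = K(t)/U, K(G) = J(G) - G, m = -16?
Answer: 506447/8584 ≈ 58.999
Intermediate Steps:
J(y) = -1 (J(y) = 3 - 1*4 = 3 - 4 = -1)
t = -6
K(G) = -1 - G
A(U) = 5/U (A(U) = (-1 - 1*(-6))/U = (-1 + 6)/U = 5/U)
A(m)*(-168/(-174) + 154/(-37)) + 58 = (5/(-16))*(-168/(-174) + 154/(-37)) + 58 = (5*(-1/16))*(-168*(-1/174) + 154*(-1/37)) + 58 = -5*(28/29 - 154/37)/16 + 58 = -5/16*(-3430/1073) + 58 = 8575/8584 + 58 = 506447/8584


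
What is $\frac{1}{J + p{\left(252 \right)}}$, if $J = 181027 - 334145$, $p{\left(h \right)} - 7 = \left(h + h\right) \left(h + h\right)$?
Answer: $\frac{1}{100905} \approx 9.9103 \cdot 10^{-6}$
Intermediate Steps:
$p{\left(h \right)} = 7 + 4 h^{2}$ ($p{\left(h \right)} = 7 + \left(h + h\right) \left(h + h\right) = 7 + 2 h 2 h = 7 + 4 h^{2}$)
$J = -153118$
$\frac{1}{J + p{\left(252 \right)}} = \frac{1}{-153118 + \left(7 + 4 \cdot 252^{2}\right)} = \frac{1}{-153118 + \left(7 + 4 \cdot 63504\right)} = \frac{1}{-153118 + \left(7 + 254016\right)} = \frac{1}{-153118 + 254023} = \frac{1}{100905}$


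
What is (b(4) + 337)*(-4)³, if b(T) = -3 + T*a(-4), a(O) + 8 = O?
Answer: -18304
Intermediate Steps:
a(O) = -8 + O
b(T) = -3 - 12*T (b(T) = -3 + T*(-8 - 4) = -3 + T*(-12) = -3 - 12*T)
(b(4) + 337)*(-4)³ = ((-3 - 12*4) + 337)*(-4)³ = ((-3 - 48) + 337)*(-64) = (-51 + 337)*(-64) = 286*(-64) = -18304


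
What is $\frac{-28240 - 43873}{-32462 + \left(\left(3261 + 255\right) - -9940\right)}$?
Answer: $\frac{72113}{19006} \approx 3.7942$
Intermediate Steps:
$\frac{-28240 - 43873}{-32462 + \left(\left(3261 + 255\right) - -9940\right)} = - \frac{72113}{-32462 + \left(3516 + 9940\right)} = - \frac{72113}{-32462 + 13456} = - \frac{72113}{-19006} = \left(-72113\right) \left(- \frac{1}{19006}\right) = \frac{72113}{19006}$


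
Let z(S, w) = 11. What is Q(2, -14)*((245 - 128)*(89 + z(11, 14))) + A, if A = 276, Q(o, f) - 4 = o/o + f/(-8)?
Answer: 79251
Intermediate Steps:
Q(o, f) = 5 - f/8 (Q(o, f) = 4 + (o/o + f/(-8)) = 4 + (1 + f*(-1/8)) = 4 + (1 - f/8) = 5 - f/8)
Q(2, -14)*((245 - 128)*(89 + z(11, 14))) + A = (5 - 1/8*(-14))*((245 - 128)*(89 + 11)) + 276 = (5 + 7/4)*(117*100) + 276 = (27/4)*11700 + 276 = 78975 + 276 = 79251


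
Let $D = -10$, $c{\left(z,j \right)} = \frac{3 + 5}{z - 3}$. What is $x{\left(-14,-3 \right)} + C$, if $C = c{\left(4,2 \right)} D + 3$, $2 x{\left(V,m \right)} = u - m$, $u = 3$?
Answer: $-74$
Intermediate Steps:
$c{\left(z,j \right)} = \frac{8}{-3 + z}$
$x{\left(V,m \right)} = \frac{3}{2} - \frac{m}{2}$ ($x{\left(V,m \right)} = \frac{3 - m}{2} = \frac{3}{2} - \frac{m}{2}$)
$C = -77$ ($C = \frac{8}{-3 + 4} \left(-10\right) + 3 = \frac{8}{1} \left(-10\right) + 3 = 8 \cdot 1 \left(-10\right) + 3 = 8 \left(-10\right) + 3 = -80 + 3 = -77$)
$x{\left(-14,-3 \right)} + C = \left(\frac{3}{2} - - \frac{3}{2}\right) - 77 = \left(\frac{3}{2} + \frac{3}{2}\right) - 77 = 3 - 77 = -74$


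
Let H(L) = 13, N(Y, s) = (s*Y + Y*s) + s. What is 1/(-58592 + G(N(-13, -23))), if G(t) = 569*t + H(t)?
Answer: 1/268596 ≈ 3.7231e-6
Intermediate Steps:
N(Y, s) = s + 2*Y*s (N(Y, s) = (Y*s + Y*s) + s = 2*Y*s + s = s + 2*Y*s)
G(t) = 13 + 569*t (G(t) = 569*t + 13 = 13 + 569*t)
1/(-58592 + G(N(-13, -23))) = 1/(-58592 + (13 + 569*(-23*(1 + 2*(-13))))) = 1/(-58592 + (13 + 569*(-23*(1 - 26)))) = 1/(-58592 + (13 + 569*(-23*(-25)))) = 1/(-58592 + (13 + 569*575)) = 1/(-58592 + (13 + 327175)) = 1/(-58592 + 327188) = 1/268596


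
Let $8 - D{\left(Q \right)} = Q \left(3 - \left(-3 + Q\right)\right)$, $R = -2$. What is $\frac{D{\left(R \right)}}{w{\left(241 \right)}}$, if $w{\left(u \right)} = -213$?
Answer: $- \frac{8}{71} \approx -0.11268$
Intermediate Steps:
$D{\left(Q \right)} = 8 - Q \left(6 - Q\right)$ ($D{\left(Q \right)} = 8 - Q \left(3 - \left(-3 + Q\right)\right) = 8 - Q \left(6 - Q\right)$)
$\frac{D{\left(R \right)}}{w{\left(241 \right)}} = \frac{8 + \left(-2\right)^{2} - -12}{-213} = \left(8 + 4 + 12\right) \left(- \frac{1}{213}\right) = 24 \left(- \frac{1}{213}\right) = - \frac{8}{71}$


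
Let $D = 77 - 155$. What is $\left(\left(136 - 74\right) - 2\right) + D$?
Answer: $-18$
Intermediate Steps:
$D = -78$ ($D = 77 - 155 = -78$)
$\left(\left(136 - 74\right) - 2\right) + D = \left(\left(136 - 74\right) - 2\right) - 78 = \left(62 - 2\right) - 78 = 60 - 78 = -18$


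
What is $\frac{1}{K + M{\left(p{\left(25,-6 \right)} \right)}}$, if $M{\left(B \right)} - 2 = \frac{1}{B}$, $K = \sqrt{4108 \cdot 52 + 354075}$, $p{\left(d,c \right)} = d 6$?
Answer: $- \frac{45150}{12772956899} + \frac{22500 \sqrt{567691}}{12772956899} \approx 0.0013237$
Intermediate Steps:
$p{\left(d,c \right)} = 6 d$
$K = \sqrt{567691}$ ($K = \sqrt{213616 + 354075} = \sqrt{567691} \approx 753.45$)
$M{\left(B \right)} = 2 + \frac{1}{B}$
$\frac{1}{K + M{\left(p{\left(25,-6 \right)} \right)}} = \frac{1}{\sqrt{567691} + \left(2 + \frac{1}{6 \cdot 25}\right)} = \frac{1}{\sqrt{567691} + \left(2 + \frac{1}{150}\right)} = \frac{1}{\sqrt{567691} + \frac{301}{150}} = \frac{1}{\frac{301}{150} + \sqrt{567691}}$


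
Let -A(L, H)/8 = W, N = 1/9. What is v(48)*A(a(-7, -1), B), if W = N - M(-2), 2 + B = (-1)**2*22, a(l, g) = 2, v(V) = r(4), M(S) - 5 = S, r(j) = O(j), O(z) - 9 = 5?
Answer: 2912/9 ≈ 323.56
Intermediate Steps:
O(z) = 14 (O(z) = 9 + 5 = 14)
r(j) = 14
M(S) = 5 + S
v(V) = 14
B = 20 (B = -2 + (-1)**2*22 = -2 + 1*22 = -2 + 22 = 20)
N = 1/9 ≈ 0.11111
W = -26/9 (W = 1/9 - (5 - 2) = 1/9 - 1*3 = 1/9 - 3 = -26/9 ≈ -2.8889)
A(L, H) = 208/9 (A(L, H) = -8*(-26/9) = 208/9)
v(48)*A(a(-7, -1), B) = 14*(208/9) = 2912/9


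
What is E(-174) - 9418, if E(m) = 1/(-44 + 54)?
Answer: -94179/10 ≈ -9417.9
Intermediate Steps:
E(m) = ⅒ (E(m) = 1/10 = ⅒)
E(-174) - 9418 = ⅒ - 9418 = -94179/10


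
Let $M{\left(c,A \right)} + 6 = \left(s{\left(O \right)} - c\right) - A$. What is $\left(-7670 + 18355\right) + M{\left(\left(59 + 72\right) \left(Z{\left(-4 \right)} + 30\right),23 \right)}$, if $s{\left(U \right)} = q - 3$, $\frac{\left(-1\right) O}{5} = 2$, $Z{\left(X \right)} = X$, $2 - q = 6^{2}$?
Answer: $7213$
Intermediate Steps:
$q = -34$ ($q = 2 - 6^{2} = 2 - 36 = -34$)
$O = -10$ ($O = \left(-5\right) 2 = -10$)
$s{\left(U \right)} = -37$ ($s{\left(U \right)} = -34 - 3 = -37$)
$M{\left(c,A \right)} = -43 - A - c$ ($M{\left(c,A \right)} = -6 - \left(37 + A + c\right) = -43 - A - c$)
$\left(-7670 + 18355\right) + M{\left(\left(59 + 72\right) \left(Z{\left(-4 \right)} + 30\right),23 \right)} = \left(-7670 + 18355\right) - \left(66 + \left(59 + 72\right) \left(-4 + 30\right)\right) = 10685 - \left(66 + 3406\right) = 10685 - 3472 = 7213$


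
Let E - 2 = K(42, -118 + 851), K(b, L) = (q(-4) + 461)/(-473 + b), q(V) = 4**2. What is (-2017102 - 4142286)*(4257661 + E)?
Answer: -11302798968167088/431 ≈ -2.6225e+13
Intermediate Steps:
q(V) = 16
K(b, L) = 477/(-473 + b) (K(b, L) = (16 + 461)/(-473 + b) = 477/(-473 + b))
E = 385/431 (E = 2 + 477/(-473 + 42) = 2 + 477/(-431) = 2 + 477*(-1/431) = 2 - 477/431 = 385/431 ≈ 0.89327)
(-2017102 - 4142286)*(4257661 + E) = (-2017102 - 4142286)*(4257661 + 385/431) = -6159388*1835052276/431 = -11302798968167088/431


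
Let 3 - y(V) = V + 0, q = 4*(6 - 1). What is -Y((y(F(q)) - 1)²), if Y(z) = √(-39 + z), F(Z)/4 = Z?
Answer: -√6045 ≈ -77.750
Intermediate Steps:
q = 20 (q = 4*5 = 20)
F(Z) = 4*Z
y(V) = 3 - V (y(V) = 3 - (V + 0) = 3 - V)
-Y((y(F(q)) - 1)²) = -√(-39 + ((3 - 4*20) - 1)²) = -√(-39 + ((3 - 1*80) - 1)²) = -√(-39 + ((3 - 80) - 1)²) = -√(-39 + (-77 - 1)²) = -√(-39 + (-78)²) = -√(-39 + 6084) = -√6045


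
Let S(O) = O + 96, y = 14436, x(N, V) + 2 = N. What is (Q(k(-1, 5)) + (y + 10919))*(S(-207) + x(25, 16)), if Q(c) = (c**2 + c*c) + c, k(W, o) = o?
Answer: -2236080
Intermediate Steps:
x(N, V) = -2 + N
S(O) = 96 + O
Q(c) = c + 2*c**2 (Q(c) = (c**2 + c**2) + c = 2*c**2 + c = c + 2*c**2)
(Q(k(-1, 5)) + (y + 10919))*(S(-207) + x(25, 16)) = (5*(1 + 2*5) + (14436 + 10919))*((96 - 207) + (-2 + 25)) = (5*(1 + 10) + 25355)*(-111 + 23) = (5*11 + 25355)*(-88) = (55 + 25355)*(-88) = 25410*(-88) = -2236080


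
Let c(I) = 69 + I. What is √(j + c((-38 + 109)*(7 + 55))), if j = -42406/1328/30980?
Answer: 3*√13138357143427710/5142680 ≈ 66.865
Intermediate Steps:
j = -21203/20570720 (j = -42406*1/1328*(1/30980) = -21203/664*1/30980 = -21203/20570720 ≈ -0.0010307)
√(j + c((-38 + 109)*(7 + 55))) = √(-21203/20570720 + (69 + (-38 + 109)*(7 + 55))) = √(-21203/20570720 + (69 + 71*62)) = √(-21203/20570720 + (69 + 4402)) = √(-21203/20570720 + 4471) = √(91971667917/20570720) = 3*√13138357143427710/5142680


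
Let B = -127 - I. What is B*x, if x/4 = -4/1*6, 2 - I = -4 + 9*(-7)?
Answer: 18816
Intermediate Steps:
I = 69 (I = 2 - (-4 + 9*(-7)) = 2 - (-4 - 63) = 2 - 1*(-67) = 2 + 67 = 69)
B = -196 (B = -127 - 1*69 = -127 - 69 = -196)
x = -96 (x = 4*(-4/1*6) = 4*(-4*1*6) = 4*(-4*6) = 4*(-24) = -96)
B*x = -196*(-96) = 18816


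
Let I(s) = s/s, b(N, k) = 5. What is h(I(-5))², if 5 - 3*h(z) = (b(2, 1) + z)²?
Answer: 961/9 ≈ 106.78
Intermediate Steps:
I(s) = 1
h(z) = 5/3 - (5 + z)²/3
h(I(-5))² = (5/3 - (5 + 1)²/3)² = (5/3 - ⅓*6²)² = (5/3 - ⅓*36)² = (5/3 - 12)² = (-31/3)² = 961/9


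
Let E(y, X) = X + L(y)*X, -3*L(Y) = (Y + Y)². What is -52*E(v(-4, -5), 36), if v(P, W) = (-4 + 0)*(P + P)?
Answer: 2554032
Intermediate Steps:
v(P, W) = -8*P
L(Y) = -4*Y²/3 (L(Y) = -(Y + Y)²/3 = -4*Y²/3)
E(y, X) = X - 4*X*y²/3 (E(y, X) = X + (-4*y²/3)*X = X - 4*X*y²/3)
-52*E(v(-4, -5), 36) = -52*36*(3 - 4*(-8*(-4))²)/3 = -52*36*(3 - 4*32²)/3 = -52*36*(3 - 4*1024)/3 = -52*36*(3 - 4096)/3 = -52*36*(-4093)/3 = -52*(-49116) = 2554032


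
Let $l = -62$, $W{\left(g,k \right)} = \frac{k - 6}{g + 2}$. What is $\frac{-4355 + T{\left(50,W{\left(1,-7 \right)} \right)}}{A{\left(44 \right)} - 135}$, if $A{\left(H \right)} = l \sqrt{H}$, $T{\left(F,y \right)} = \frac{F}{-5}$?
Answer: $- \frac{589275}{150911} + \frac{541260 \sqrt{11}}{150911} \approx 7.9907$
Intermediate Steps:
$W{\left(g,k \right)} = \frac{-6 + k}{2 + g}$
$T{\left(F,y \right)} = - \frac{F}{5}$ ($T{\left(F,y \right)} = F \left(- \frac{1}{5}\right) = - \frac{F}{5}$)
$A{\left(H \right)} = - 62 \sqrt{H}$
$\frac{-4355 + T{\left(50,W{\left(1,-7 \right)} \right)}}{A{\left(44 \right)} - 135} = \frac{-4355 - 10}{- 62 \sqrt{44} - 135} = \frac{-4355 - 10}{- 62 \cdot 2 \sqrt{11} - 135} = - \frac{4365}{- 124 \sqrt{11} - 135} = - \frac{4365}{-135 - 124 \sqrt{11}}$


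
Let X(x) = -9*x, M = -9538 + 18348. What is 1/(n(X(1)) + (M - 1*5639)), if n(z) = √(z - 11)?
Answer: 3171/10055261 - 2*I*√5/10055261 ≈ 0.00031536 - 4.4476e-7*I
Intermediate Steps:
M = 8810
n(z) = √(-11 + z)
1/(n(X(1)) + (M - 1*5639)) = 1/(√(-11 - 9*1) + (8810 - 1*5639)) = 1/(√(-11 - 9) + (8810 - 5639)) = 1/(√(-20) + 3171) = 1/(2*I*√5 + 3171) = 1/(3171 + 2*I*√5)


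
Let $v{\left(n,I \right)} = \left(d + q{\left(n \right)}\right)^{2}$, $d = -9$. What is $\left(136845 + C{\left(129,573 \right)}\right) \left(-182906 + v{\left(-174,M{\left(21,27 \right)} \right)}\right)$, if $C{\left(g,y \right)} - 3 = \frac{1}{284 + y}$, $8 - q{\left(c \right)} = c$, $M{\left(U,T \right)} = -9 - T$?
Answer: $- \frac{17940949350049}{857} \approx -2.0935 \cdot 10^{10}$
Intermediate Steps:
$q{\left(c \right)} = 8 - c$
$C{\left(g,y \right)} = 3 + \frac{1}{284 + y}$
$v{\left(n,I \right)} = \left(-1 - n\right)^{2}$ ($v{\left(n,I \right)} = \left(-9 - \left(-8 + n\right)\right)^{2} = \left(-1 - n\right)^{2}$)
$\left(136845 + C{\left(129,573 \right)}\right) \left(-182906 + v{\left(-174,M{\left(21,27 \right)} \right)}\right) = \left(136845 + \frac{853 + 3 \cdot 573}{284 + 573}\right) \left(-182906 + \left(1 - 174\right)^{2}\right) = \left(136845 + \frac{853 + 1719}{857}\right) \left(-182906 + \left(-173\right)^{2}\right) = \left(136845 + \frac{1}{857} \cdot 2572\right) \left(-182906 + 29929\right) = \left(136845 + \frac{2572}{857}\right) \left(-152977\right) = \frac{117278737}{857} \left(-152977\right) = - \frac{17940949350049}{857}$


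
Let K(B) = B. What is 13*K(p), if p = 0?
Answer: 0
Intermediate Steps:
13*K(p) = 13*0 = 0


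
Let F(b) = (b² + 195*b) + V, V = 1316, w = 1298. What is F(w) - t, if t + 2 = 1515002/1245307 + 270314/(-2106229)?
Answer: 5086412088731700236/2622901717303 ≈ 1.9392e+6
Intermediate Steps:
t = -2391486203546/2622901717303 (t = -2 + (1515002/1245307 + 270314/(-2106229)) = -2 + (1515002*(1/1245307) + 270314*(-1/2106229)) = -2 + (1515002/1245307 - 270314/2106229) = -2 + 2854317231060/2622901717303 = -2391486203546/2622901717303 ≈ -0.91177)
F(b) = 1316 + b² + 195*b (F(b) = (b² + 195*b) + 1316 = 1316 + b² + 195*b)
F(w) - t = (1316 + 1298² + 195*1298) - 1*(-2391486203546/2622901717303) = (1316 + 1684804 + 253110) + 2391486203546/2622901717303 = 1939230 + 2391486203546/2622901717303 = 5086412088731700236/2622901717303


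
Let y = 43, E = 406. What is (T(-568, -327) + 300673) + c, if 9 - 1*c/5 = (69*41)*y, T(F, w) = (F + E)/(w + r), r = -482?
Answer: -248781091/809 ≈ -3.0752e+5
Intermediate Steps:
T(F, w) = (406 + F)/(-482 + w) (T(F, w) = (F + 406)/(w - 482) = (406 + F)/(-482 + w))
c = -608190 (c = 45 - 5*69*41*43 = 45 - 14145*43 = 45 - 5*121647 = 45 - 608235 = -608190)
(T(-568, -327) + 300673) + c = ((406 - 568)/(-482 - 327) + 300673) - 608190 = (-162/(-809) + 300673) - 608190 = (-1/809*(-162) + 300673) - 608190 = (162/809 + 300673) - 608190 = 243244619/809 - 608190 = -248781091/809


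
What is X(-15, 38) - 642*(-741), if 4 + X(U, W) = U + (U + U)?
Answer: 475673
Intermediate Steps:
X(U, W) = -4 + 3*U (X(U, W) = -4 + (U + (U + U)) = -4 + (U + 2*U) = -4 + 3*U)
X(-15, 38) - 642*(-741) = (-4 + 3*(-15)) - 642*(-741) = (-4 - 45) + 475722 = -49 + 475722 = 475673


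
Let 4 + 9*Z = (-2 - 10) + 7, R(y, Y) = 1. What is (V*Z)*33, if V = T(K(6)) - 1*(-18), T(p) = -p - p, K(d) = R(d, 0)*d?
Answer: -198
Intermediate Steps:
Z = -1 (Z = -4/9 + ((-2 - 10) + 7)/9 = -4/9 + (-12 + 7)/9 = -4/9 + (⅑)*(-5) = -4/9 - 5/9 = -1)
K(d) = d (K(d) = 1*d = d)
T(p) = -2*p
V = 6 (V = -2*6 - 1*(-18) = -12 + 18 = 6)
(V*Z)*33 = (6*(-1))*33 = -6*33 = -198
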